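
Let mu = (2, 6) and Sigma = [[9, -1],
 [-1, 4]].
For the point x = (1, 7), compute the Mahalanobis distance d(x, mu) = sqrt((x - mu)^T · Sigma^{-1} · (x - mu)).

Step 1 — centre the observation: (x - mu) = (-1, 1).

Step 2 — invert Sigma. det(Sigma) = 9·4 - (-1)² = 35.
  Sigma^{-1} = (1/det) · [[d, -b], [-b, a]] = [[0.1143, 0.0286],
 [0.0286, 0.2571]].

Step 3 — form the quadratic (x - mu)^T · Sigma^{-1} · (x - mu):
  Sigma^{-1} · (x - mu) = (-0.0857, 0.2286).
  (x - mu)^T · [Sigma^{-1} · (x - mu)] = (-1)·(-0.0857) + (1)·(0.2286) = 0.3143.

Step 4 — take square root: d = √(0.3143) ≈ 0.5606.

d(x, mu) = √(0.3143) ≈ 0.5606


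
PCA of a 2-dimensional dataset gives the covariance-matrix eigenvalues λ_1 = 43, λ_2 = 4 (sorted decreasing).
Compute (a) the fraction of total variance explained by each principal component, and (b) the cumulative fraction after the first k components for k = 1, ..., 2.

Step 1 — total variance = trace(Sigma) = Σ λ_i = 43 + 4 = 47.

Step 2 — fraction explained by component i = λ_i / Σ λ:
  PC1: 43/47 = 0.9149
  PC2: 4/47 = 0.0851

Step 3 — cumulative fraction after k components = (λ_1 + ... + λ_k) / Σ λ:
  k = 1: 43/47 = 0.9149
  k = 2: (43 + 4)/47 = 47/47 = 1

Summary (fraction, with percent):

explained: PC1 0.9149 (91.49%), PC2 0.0851 (8.51%);  cumulative: 0.9149, 1


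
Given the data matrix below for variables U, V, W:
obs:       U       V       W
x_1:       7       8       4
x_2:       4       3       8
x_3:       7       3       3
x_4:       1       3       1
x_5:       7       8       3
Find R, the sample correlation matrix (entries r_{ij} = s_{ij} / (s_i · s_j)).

Step 1 — column means:
  mean(U) = (7 + 4 + 7 + 1 + 7) / 5 = 26/5 = 5.2
  mean(V) = (8 + 3 + 3 + 3 + 8) / 5 = 25/5 = 5
  mean(W) = (4 + 8 + 3 + 1 + 3) / 5 = 19/5 = 3.8

Step 2 — sample variances and covariances s[i,j] = (1/(n-1)) · Σ_k (x_{k,i} - mean_i) · (x_{k,j} - mean_j), with n-1 = 4:
  s[U,U] = ((1.8)·(1.8) + (-1.2)·(-1.2) + (1.8)·(1.8) + (-4.2)·(-4.2) + (1.8)·(1.8)) / 4 = 28.8/4 = 7.2
  s[U,V] = ((1.8)·(3) + (-1.2)·(-2) + (1.8)·(-2) + (-4.2)·(-2) + (1.8)·(3)) / 4 = 18/4 = 4.5
  s[U,W] = ((1.8)·(0.2) + (-1.2)·(4.2) + (1.8)·(-0.8) + (-4.2)·(-2.8) + (1.8)·(-0.8)) / 4 = 4.2/4 = 1.05
  s[V,V] = ((3)·(3) + (-2)·(-2) + (-2)·(-2) + (-2)·(-2) + (3)·(3)) / 4 = 30/4 = 7.5
  s[V,W] = ((3)·(0.2) + (-2)·(4.2) + (-2)·(-0.8) + (-2)·(-2.8) + (3)·(-0.8)) / 4 = -3/4 = -0.75
  s[W,W] = ((0.2)·(0.2) + (4.2)·(4.2) + (-0.8)·(-0.8) + (-2.8)·(-2.8) + (-0.8)·(-0.8)) / 4 = 26.8/4 = 6.7
  Sample standard deviations s_i = √(s[i,i]):
  s(U) = √(7.2) = 2.6833
  s(V) = √(7.5) = 2.7386
  s(W) = √(6.7) = 2.5884

Step 3 — r_{ij} = s_{ij} / (s_i · s_j):
  r[U,U] = 1 (diagonal).
  r[U,V] = 4.5 / (2.6833 · 2.7386) = 4.5 / 7.3485 = 0.6124
  r[U,W] = 1.05 / (2.6833 · 2.5884) = 1.05 / 6.9455 = 0.1512
  r[V,V] = 1 (diagonal).
  r[V,W] = -0.75 / (2.7386 · 2.5884) = -0.75 / 7.0887 = -0.1058
  r[W,W] = 1 (diagonal).

R is symmetric with unit diagonal. Assembling:

R = [[1, 0.6124, 0.1512],
 [0.6124, 1, -0.1058],
 [0.1512, -0.1058, 1]]


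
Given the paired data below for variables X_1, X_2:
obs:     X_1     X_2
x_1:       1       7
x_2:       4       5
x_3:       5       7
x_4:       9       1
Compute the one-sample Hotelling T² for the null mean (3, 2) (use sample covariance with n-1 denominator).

Step 1 — sample mean vector:
  mean(X_1) = (1 + 4 + 5 + 9) / 4 = 19/4 = 4.75
  mean(X_2) = (7 + 5 + 7 + 1) / 4 = 20/4 = 5
  x̄ = (4.75, 5),  deviation x̄ - mu_0 = (4.75, 5) - (3, 2) = (1.75, 3).

Step 2 — sample covariance matrix, S[i,j] = (1/(n-1)) · Σ_k (x_{k,i} - mean_i) · (x_{k,j} - mean_j), divisor n-1 = 3:
  S[X_1,X_1] = ((-3.75)·(-3.75) + (-0.75)·(-0.75) + (0.25)·(0.25) + (4.25)·(4.25)) / 3 = 32.75/3 = 10.9167
  S[X_1,X_2] = ((-3.75)·(2) + (-0.75)·(0) + (0.25)·(2) + (4.25)·(-4)) / 3 = -24/3 = -8
  S[X_2,X_2] = ((2)·(2) + (0)·(0) + (2)·(2) + (-4)·(-4)) / 3 = 24/3 = 8
  S = [[10.9167, -8],
 [-8, 8]].

Step 3 — invert S. det(S) = 10.9167·8 - (-8)² = 23.3333.
  S^{-1} = (1/det) · [[d, -b], [-b, a]] = [[0.3429, 0.3429],
 [0.3429, 0.4679]].

Step 4 — quadratic form (x̄ - mu_0)^T · S^{-1} · (x̄ - mu_0):
  S^{-1} · (x̄ - mu_0) = (1.6286, 2.0036),
  (x̄ - mu_0)^T · [...] = (1.75)·(1.6286) + (3)·(2.0036) = 8.8607.

Step 5 — scale by n: T² = 4 · 8.8607 = 35.4429.

T² ≈ 35.4429


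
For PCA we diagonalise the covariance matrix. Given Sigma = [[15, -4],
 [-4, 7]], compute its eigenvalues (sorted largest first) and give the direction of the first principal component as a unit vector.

Step 1 — characteristic polynomial of 2×2 Sigma:
  det(Sigma - λI) = λ² - trace · λ + det = 0.
  trace = 15 + 7 = 22, det = 15·7 - (-4)² = 89.
Step 2 — discriminant:
  Δ = trace² - 4·det = 484 - 356 = 128.
Step 3 — eigenvalues:
  λ = (trace ± √Δ)/2 = (22 ± 11.3137)/2,
  λ_1 = 16.6569,  λ_2 = 5.3431.

Step 4 — unit eigenvector for λ_1: solve (Sigma - λ_1 I)v = 0. First row:
  (15 - 16.6569)·v_x + (-4)·v_y = 0, i.e. (-1.6569)·v_x + (-4)·v_y = 0,
  so v ∝ (b, λ_1 - a) = (-4, 1.6569); multiply by -1 so the first entry is positive: u = (4, -1.6569).
  ||u|| = √((4)² + (-1.6569)²) = √(18.7452) ≈ 4.3296,
  v_1 = u/||u|| ≈ (0.9239, -0.3827) (||v_1|| = 1).

λ_1 = 16.6569,  λ_2 = 5.3431;  v_1 ≈ (0.9239, -0.3827)


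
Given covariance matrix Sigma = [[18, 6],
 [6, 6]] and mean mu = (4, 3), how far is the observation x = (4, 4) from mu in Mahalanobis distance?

Step 1 — centre the observation: (x - mu) = (0, 1).

Step 2 — invert Sigma. det(Sigma) = 18·6 - (6)² = 72.
  Sigma^{-1} = (1/det) · [[d, -b], [-b, a]] = [[0.0833, -0.0833],
 [-0.0833, 0.25]].

Step 3 — form the quadratic (x - mu)^T · Sigma^{-1} · (x - mu):
  Sigma^{-1} · (x - mu) = (-0.0833, 0.25).
  (x - mu)^T · [Sigma^{-1} · (x - mu)] = (0)·(-0.0833) + (1)·(0.25) = 0.25.

Step 4 — take square root: d = √(0.25) ≈ 0.5.

d(x, mu) = √(0.25) ≈ 0.5


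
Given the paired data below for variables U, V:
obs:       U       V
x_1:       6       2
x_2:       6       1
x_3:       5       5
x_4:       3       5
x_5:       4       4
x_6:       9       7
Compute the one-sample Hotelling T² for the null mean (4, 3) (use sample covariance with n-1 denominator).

Step 1 — sample mean vector:
  mean(U) = (6 + 6 + 5 + 3 + 4 + 9) / 6 = 33/6 = 5.5
  mean(V) = (2 + 1 + 5 + 5 + 4 + 7) / 6 = 24/6 = 4
  x̄ = (5.5, 4),  deviation x̄ - mu_0 = (5.5, 4) - (4, 3) = (1.5, 1).

Step 2 — sample covariance matrix, S[i,j] = (1/(n-1)) · Σ_k (x_{k,i} - mean_i) · (x_{k,j} - mean_j), divisor n-1 = 5:
  S[U,U] = ((0.5)·(0.5) + (0.5)·(0.5) + (-0.5)·(-0.5) + (-2.5)·(-2.5) + (-1.5)·(-1.5) + (3.5)·(3.5)) / 5 = 21.5/5 = 4.3
  S[U,V] = ((0.5)·(-2) + (0.5)·(-3) + (-0.5)·(1) + (-2.5)·(1) + (-1.5)·(0) + (3.5)·(3)) / 5 = 5/5 = 1
  S[V,V] = ((-2)·(-2) + (-3)·(-3) + (1)·(1) + (1)·(1) + (0)·(0) + (3)·(3)) / 5 = 24/5 = 4.8
  S = [[4.3, 1],
 [1, 4.8]].

Step 3 — invert S. det(S) = 4.3·4.8 - (1)² = 19.64.
  S^{-1} = (1/det) · [[d, -b], [-b, a]] = [[0.2444, -0.0509],
 [-0.0509, 0.2189]].

Step 4 — quadratic form (x̄ - mu_0)^T · S^{-1} · (x̄ - mu_0):
  S^{-1} · (x̄ - mu_0) = (0.3157, 0.1426),
  (x̄ - mu_0)^T · [...] = (1.5)·(0.3157) + (1)·(0.1426) = 0.6161.

Step 5 — scale by n: T² = 6 · 0.6161 = 3.6965.

T² ≈ 3.6965


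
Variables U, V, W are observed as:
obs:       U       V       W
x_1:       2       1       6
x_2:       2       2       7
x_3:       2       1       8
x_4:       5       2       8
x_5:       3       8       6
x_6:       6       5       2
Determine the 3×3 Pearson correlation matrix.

Step 1 — column means:
  mean(U) = (2 + 2 + 2 + 5 + 3 + 6) / 6 = 20/6 = 3.3333
  mean(V) = (1 + 2 + 1 + 2 + 8 + 5) / 6 = 19/6 = 3.1667
  mean(W) = (6 + 7 + 8 + 8 + 6 + 2) / 6 = 37/6 = 6.1667

Step 2 — sample variances and covariances s[i,j] = (1/(n-1)) · Σ_k (x_{k,i} - mean_i) · (x_{k,j} - mean_j), with n-1 = 5:
  s[U,U] = ((-1.3333)·(-1.3333) + (-1.3333)·(-1.3333) + (-1.3333)·(-1.3333) + (1.6667)·(1.6667) + (-0.3333)·(-0.3333) + (2.6667)·(2.6667)) / 5 = 15.3333/5 = 3.0667
  s[U,V] = ((-1.3333)·(-2.1667) + (-1.3333)·(-1.1667) + (-1.3333)·(-2.1667) + (1.6667)·(-1.1667) + (-0.3333)·(4.8333) + (2.6667)·(1.8333)) / 5 = 8.6667/5 = 1.7333
  s[U,W] = ((-1.3333)·(-0.1667) + (-1.3333)·(0.8333) + (-1.3333)·(1.8333) + (1.6667)·(1.8333) + (-0.3333)·(-0.1667) + (2.6667)·(-4.1667)) / 5 = -11.3333/5 = -2.2667
  s[V,V] = ((-2.1667)·(-2.1667) + (-1.1667)·(-1.1667) + (-2.1667)·(-2.1667) + (-1.1667)·(-1.1667) + (4.8333)·(4.8333) + (1.8333)·(1.8333)) / 5 = 38.8333/5 = 7.7667
  s[V,W] = ((-2.1667)·(-0.1667) + (-1.1667)·(0.8333) + (-2.1667)·(1.8333) + (-1.1667)·(1.8333) + (4.8333)·(-0.1667) + (1.8333)·(-4.1667)) / 5 = -15.1667/5 = -3.0333
  s[W,W] = ((-0.1667)·(-0.1667) + (0.8333)·(0.8333) + (1.8333)·(1.8333) + (1.8333)·(1.8333) + (-0.1667)·(-0.1667) + (-4.1667)·(-4.1667)) / 5 = 24.8333/5 = 4.9667
  Sample standard deviations s_i = √(s[i,i]):
  s(U) = √(3.0667) = 1.7512
  s(V) = √(7.7667) = 2.7869
  s(W) = √(4.9667) = 2.2286

Step 3 — r_{ij} = s_{ij} / (s_i · s_j):
  r[U,U] = 1 (diagonal).
  r[U,V] = 1.7333 / (1.7512 · 2.7869) = 1.7333 / 4.8803 = 0.3552
  r[U,W] = -2.2667 / (1.7512 · 2.2286) = -2.2667 / 3.9027 = -0.5808
  r[V,V] = 1 (diagonal).
  r[V,W] = -3.0333 / (2.7869 · 2.2286) = -3.0333 / 6.2108 = -0.4884
  r[W,W] = 1 (diagonal).

R is symmetric with unit diagonal. Assembling:

R = [[1, 0.3552, -0.5808],
 [0.3552, 1, -0.4884],
 [-0.5808, -0.4884, 1]]


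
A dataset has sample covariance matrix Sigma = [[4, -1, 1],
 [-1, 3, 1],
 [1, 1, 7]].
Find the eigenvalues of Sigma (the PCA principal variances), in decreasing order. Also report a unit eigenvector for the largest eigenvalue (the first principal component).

Step 1 — characteristic polynomial p(λ) = det(λI - Sigma) = λ³ - tr·λ² + c_1·λ - det, where tr = trace, c_1 = sum of the principal 2×2 minors, det = det(Sigma):
  tr = 4 + 3 + 7 = 14,
  c_1 = (4·3 - (-1)²) + (4·7 - (1)²) + (3·7 - (1)²) = 11 + 27 + 20 = 58,
  det = 4·(3·7 - (1)²) - (-1)·((-1)·7 - (1)·(1)) + (1)·((-1)·(1) - 3·(1)) = 4·(20) - (-1)·(-8) + (1)·(-4) = 68.
  So p(λ) = λ³ - 14λ² + 58λ - 68.
Step 2 — look for an integer root (rational root theorem: any rational root is an integer divisor of 68). Testing λ = 2:
  p(2) = 8 - 56 + 116 - 68 = 0  ✓
  Dividing out (λ - 2): p(λ) = (λ - 2)(λ² - 12λ + 34).
Step 3 — remaining eigenvalues from the quadratic λ² - 12λ + 34 = 0:
  Δ = 12² - 4·34 = 144 - 136 = 8,  λ = (12 ± √8)/2 = (12 ± 2.8284)/2 ≈ 7.4142 or 4.5858.
  Sorted: λ_1 = 7.4142,  λ_2 = 4.5858,  λ_3 = 2  (check: sum = 14 = tr ✓).

Step 4 — unit eigenvector for λ_1 ≈ 7.4142: v spans the null space of (Sigma - λ_1 I), whose rows are
  r_1 = (-3.4142, -1, 1),  r_2 = (-1, -4.4142, 1),  r_3 = (1, 1, -0.4142).
  v is orthogonal to every row, so take v ∝ r_1 × r_2 = ((-1)·(1) - (1)·(-4.4142), (1)·(-1) - (-3.4142)·(1), (-3.4142)·(-4.4142) - (-1)·(-1)) ≈ (3.4142, 2.4142, 14.0711).
  Let u = (3.4142, 2.4142, 14.0711).
  ||u|| = √((3.4142)² + (2.4142)² + (14.0711)²) = √(215.4802) ≈ 14.6792,  v_1 = u/||u|| ≈ (0.2326, 0.1645, 0.9586) (||v_1|| = 1).

λ_1 = 7.4142,  λ_2 = 4.5858,  λ_3 = 2;  v_1 ≈ (0.2326, 0.1645, 0.9586)


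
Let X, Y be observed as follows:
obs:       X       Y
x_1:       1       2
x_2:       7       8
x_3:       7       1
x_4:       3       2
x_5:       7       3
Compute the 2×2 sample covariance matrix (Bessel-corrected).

Step 1 — column means:
  mean(X) = (1 + 7 + 7 + 3 + 7) / 5 = 25/5 = 5
  mean(Y) = (2 + 8 + 1 + 2 + 3) / 5 = 16/5 = 3.2

Step 2 — sample covariance S[i,j] = (1/(n-1)) · Σ_k (x_{k,i} - mean_i) · (x_{k,j} - mean_j), with n-1 = 4.
  S[X,X] = ((-4)·(-4) + (2)·(2) + (2)·(2) + (-2)·(-2) + (2)·(2)) / 4 = 32/4 = 8
  S[X,Y] = ((-4)·(-1.2) + (2)·(4.8) + (2)·(-2.2) + (-2)·(-1.2) + (2)·(-0.2)) / 4 = 12/4 = 3
  S[Y,Y] = ((-1.2)·(-1.2) + (4.8)·(4.8) + (-2.2)·(-2.2) + (-1.2)·(-1.2) + (-0.2)·(-0.2)) / 4 = 30.8/4 = 7.7

S is symmetric (S[j,i] = S[i,j]). Assembling:

S = [[8, 3],
 [3, 7.7]]


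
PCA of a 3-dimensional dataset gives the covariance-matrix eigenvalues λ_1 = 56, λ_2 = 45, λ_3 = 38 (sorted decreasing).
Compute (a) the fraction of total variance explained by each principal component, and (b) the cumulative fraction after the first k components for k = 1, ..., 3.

Step 1 — total variance = trace(Sigma) = Σ λ_i = 56 + 45 + 38 = 139.

Step 2 — fraction explained by component i = λ_i / Σ λ:
  PC1: 56/139 = 0.4029
  PC2: 45/139 = 0.3237
  PC3: 38/139 = 0.2734

Step 3 — cumulative fraction after k components = (λ_1 + ... + λ_k) / Σ λ:
  k = 1: 56/139 = 0.4029
  k = 2: (56 + 45)/139 = 101/139 = 0.7266
  k = 3: (56 + 45 + 38)/139 = 139/139 = 1

Summary (fraction, with percent):

explained: PC1 0.4029 (40.29%), PC2 0.3237 (32.37%), PC3 0.2734 (27.34%);  cumulative: 0.4029, 0.7266, 1


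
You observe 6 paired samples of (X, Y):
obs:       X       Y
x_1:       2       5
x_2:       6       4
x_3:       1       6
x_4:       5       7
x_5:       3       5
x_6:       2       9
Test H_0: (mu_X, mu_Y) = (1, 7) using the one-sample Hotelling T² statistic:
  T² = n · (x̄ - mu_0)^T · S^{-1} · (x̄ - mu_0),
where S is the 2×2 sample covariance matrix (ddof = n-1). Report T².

Step 1 — sample mean vector:
  mean(X) = (2 + 6 + 1 + 5 + 3 + 2) / 6 = 19/6 = 3.1667
  mean(Y) = (5 + 4 + 6 + 7 + 5 + 9) / 6 = 36/6 = 6
  x̄ = (3.1667, 6),  deviation x̄ - mu_0 = (3.1667, 6) - (1, 7) = (2.1667, -1).

Step 2 — sample covariance matrix, S[i,j] = (1/(n-1)) · Σ_k (x_{k,i} - mean_i) · (x_{k,j} - mean_j), divisor n-1 = 5:
  S[X,X] = ((-1.1667)·(-1.1667) + (2.8333)·(2.8333) + (-2.1667)·(-2.1667) + (1.8333)·(1.8333) + (-0.1667)·(-0.1667) + (-1.1667)·(-1.1667)) / 5 = 18.8333/5 = 3.7667
  S[X,Y] = ((-1.1667)·(-1) + (2.8333)·(-2) + (-2.1667)·(0) + (1.8333)·(1) + (-0.1667)·(-1) + (-1.1667)·(3)) / 5 = -6/5 = -1.2
  S[Y,Y] = ((-1)·(-1) + (-2)·(-2) + (0)·(0) + (1)·(1) + (-1)·(-1) + (3)·(3)) / 5 = 16/5 = 3.2
  S = [[3.7667, -1.2],
 [-1.2, 3.2]].

Step 3 — invert S. det(S) = 3.7667·3.2 - (-1.2)² = 10.6133.
  S^{-1} = (1/det) · [[d, -b], [-b, a]] = [[0.3015, 0.1131],
 [0.1131, 0.3549]].

Step 4 — quadratic form (x̄ - mu_0)^T · S^{-1} · (x̄ - mu_0):
  S^{-1} · (x̄ - mu_0) = (0.5402, -0.1099),
  (x̄ - mu_0)^T · [...] = (2.1667)·(0.5402) + (-1)·(-0.1099) = 1.2804.

Step 5 — scale by n: T² = 6 · 1.2804 = 7.6822.

T² ≈ 7.6822


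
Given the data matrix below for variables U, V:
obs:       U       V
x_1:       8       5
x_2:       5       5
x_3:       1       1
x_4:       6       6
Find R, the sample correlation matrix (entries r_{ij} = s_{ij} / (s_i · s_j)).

Step 1 — column means:
  mean(U) = (8 + 5 + 1 + 6) / 4 = 20/4 = 5
  mean(V) = (5 + 5 + 1 + 6) / 4 = 17/4 = 4.25

Step 2 — sample variances and covariances s[i,j] = (1/(n-1)) · Σ_k (x_{k,i} - mean_i) · (x_{k,j} - mean_j), with n-1 = 3:
  s[U,U] = ((3)·(3) + (0)·(0) + (-4)·(-4) + (1)·(1)) / 3 = 26/3 = 8.6667
  s[U,V] = ((3)·(0.75) + (0)·(0.75) + (-4)·(-3.25) + (1)·(1.75)) / 3 = 17/3 = 5.6667
  s[V,V] = ((0.75)·(0.75) + (0.75)·(0.75) + (-3.25)·(-3.25) + (1.75)·(1.75)) / 3 = 14.75/3 = 4.9167
  Sample standard deviations s_i = √(s[i,i]):
  s(U) = √(8.6667) = 2.9439
  s(V) = √(4.9167) = 2.2174

Step 3 — r_{ij} = s_{ij} / (s_i · s_j):
  r[U,U] = 1 (diagonal).
  r[U,V] = 5.6667 / (2.9439 · 2.2174) = 5.6667 / 6.5277 = 0.8681
  r[V,V] = 1 (diagonal).

R is symmetric with unit diagonal. Assembling:

R = [[1, 0.8681],
 [0.8681, 1]]


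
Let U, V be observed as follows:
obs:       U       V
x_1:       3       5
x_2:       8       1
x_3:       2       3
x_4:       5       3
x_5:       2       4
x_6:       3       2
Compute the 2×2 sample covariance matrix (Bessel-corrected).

Step 1 — column means:
  mean(U) = (3 + 8 + 2 + 5 + 2 + 3) / 6 = 23/6 = 3.8333
  mean(V) = (5 + 1 + 3 + 3 + 4 + 2) / 6 = 18/6 = 3

Step 2 — sample covariance S[i,j] = (1/(n-1)) · Σ_k (x_{k,i} - mean_i) · (x_{k,j} - mean_j), with n-1 = 5.
  S[U,U] = ((-0.8333)·(-0.8333) + (4.1667)·(4.1667) + (-1.8333)·(-1.8333) + (1.1667)·(1.1667) + (-1.8333)·(-1.8333) + (-0.8333)·(-0.8333)) / 5 = 26.8333/5 = 5.3667
  S[U,V] = ((-0.8333)·(2) + (4.1667)·(-2) + (-1.8333)·(0) + (1.1667)·(0) + (-1.8333)·(1) + (-0.8333)·(-1)) / 5 = -11/5 = -2.2
  S[V,V] = ((2)·(2) + (-2)·(-2) + (0)·(0) + (0)·(0) + (1)·(1) + (-1)·(-1)) / 5 = 10/5 = 2

S is symmetric (S[j,i] = S[i,j]). Assembling:

S = [[5.3667, -2.2],
 [-2.2, 2]]


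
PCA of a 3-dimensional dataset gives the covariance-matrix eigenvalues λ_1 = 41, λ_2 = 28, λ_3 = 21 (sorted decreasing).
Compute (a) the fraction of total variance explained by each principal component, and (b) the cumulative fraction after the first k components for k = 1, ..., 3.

Step 1 — total variance = trace(Sigma) = Σ λ_i = 41 + 28 + 21 = 90.

Step 2 — fraction explained by component i = λ_i / Σ λ:
  PC1: 41/90 = 0.4556
  PC2: 28/90 = 0.3111
  PC3: 21/90 = 0.2333

Step 3 — cumulative fraction after k components = (λ_1 + ... + λ_k) / Σ λ:
  k = 1: 41/90 = 0.4556
  k = 2: (41 + 28)/90 = 69/90 = 0.7667
  k = 3: (41 + 28 + 21)/90 = 90/90 = 1

Summary (fraction, with percent):

explained: PC1 0.4556 (45.56%), PC2 0.3111 (31.11%), PC3 0.2333 (23.33%);  cumulative: 0.4556, 0.7667, 1


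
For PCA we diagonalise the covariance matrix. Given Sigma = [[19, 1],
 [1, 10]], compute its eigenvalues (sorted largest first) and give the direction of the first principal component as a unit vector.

Step 1 — characteristic polynomial of 2×2 Sigma:
  det(Sigma - λI) = λ² - trace · λ + det = 0.
  trace = 19 + 10 = 29, det = 19·10 - (1)² = 189.
Step 2 — discriminant:
  Δ = trace² - 4·det = 841 - 756 = 85.
Step 3 — eigenvalues:
  λ = (trace ± √Δ)/2 = (29 ± 9.2195)/2,
  λ_1 = 19.1098,  λ_2 = 9.8902.

Step 4 — unit eigenvector for λ_1: solve (Sigma - λ_1 I)v = 0. First row:
  (19 - 19.1098)·v_x + (1)·v_y = 0, i.e. (-0.1098)·v_x + (1)·v_y = 0,
  so v ∝ (b, λ_1 - a) = (1, 0.1098) = u.
  ||u|| = √((1)² + (0.1098)²) = √(1.012) ≈ 1.006,
  v_1 = u/||u|| ≈ (0.994, 0.1091) (||v_1|| = 1).

λ_1 = 19.1098,  λ_2 = 9.8902;  v_1 ≈ (0.994, 0.1091)


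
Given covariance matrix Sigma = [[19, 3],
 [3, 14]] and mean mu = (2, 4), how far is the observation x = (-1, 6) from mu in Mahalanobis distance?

Step 1 — centre the observation: (x - mu) = (-3, 2).

Step 2 — invert Sigma. det(Sigma) = 19·14 - (3)² = 257.
  Sigma^{-1} = (1/det) · [[d, -b], [-b, a]] = [[0.0545, -0.0117],
 [-0.0117, 0.0739]].

Step 3 — form the quadratic (x - mu)^T · Sigma^{-1} · (x - mu):
  Sigma^{-1} · (x - mu) = (-0.1868, 0.1829).
  (x - mu)^T · [Sigma^{-1} · (x - mu)] = (-3)·(-0.1868) + (2)·(0.1829) = 0.9261.

Step 4 — take square root: d = √(0.9261) ≈ 0.9623.

d(x, mu) = √(0.9261) ≈ 0.9623


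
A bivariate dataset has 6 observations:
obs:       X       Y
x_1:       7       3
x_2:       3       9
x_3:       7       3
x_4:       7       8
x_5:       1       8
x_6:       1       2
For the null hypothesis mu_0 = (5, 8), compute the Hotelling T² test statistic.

Step 1 — sample mean vector:
  mean(X) = (7 + 3 + 7 + 7 + 1 + 1) / 6 = 26/6 = 4.3333
  mean(Y) = (3 + 9 + 3 + 8 + 8 + 2) / 6 = 33/6 = 5.5
  x̄ = (4.3333, 5.5),  deviation x̄ - mu_0 = (4.3333, 5.5) - (5, 8) = (-0.6667, -2.5).

Step 2 — sample covariance matrix, S[i,j] = (1/(n-1)) · Σ_k (x_{k,i} - mean_i) · (x_{k,j} - mean_j), divisor n-1 = 5:
  S[X,X] = ((2.6667)·(2.6667) + (-1.3333)·(-1.3333) + (2.6667)·(2.6667) + (2.6667)·(2.6667) + (-3.3333)·(-3.3333) + (-3.3333)·(-3.3333)) / 5 = 45.3333/5 = 9.0667
  S[X,Y] = ((2.6667)·(-2.5) + (-1.3333)·(3.5) + (2.6667)·(-2.5) + (2.6667)·(2.5) + (-3.3333)·(2.5) + (-3.3333)·(-3.5)) / 5 = -8/5 = -1.6
  S[Y,Y] = ((-2.5)·(-2.5) + (3.5)·(3.5) + (-2.5)·(-2.5) + (2.5)·(2.5) + (2.5)·(2.5) + (-3.5)·(-3.5)) / 5 = 49.5/5 = 9.9
  S = [[9.0667, -1.6],
 [-1.6, 9.9]].

Step 3 — invert S. det(S) = 9.0667·9.9 - (-1.6)² = 87.2.
  S^{-1} = (1/det) · [[d, -b], [-b, a]] = [[0.1135, 0.0183],
 [0.0183, 0.104]].

Step 4 — quadratic form (x̄ - mu_0)^T · S^{-1} · (x̄ - mu_0):
  S^{-1} · (x̄ - mu_0) = (-0.1216, -0.2722),
  (x̄ - mu_0)^T · [...] = (-0.6667)·(-0.1216) + (-2.5)·(-0.2722) = 0.7615.

Step 5 — scale by n: T² = 6 · 0.7615 = 4.5688.

T² ≈ 4.5688


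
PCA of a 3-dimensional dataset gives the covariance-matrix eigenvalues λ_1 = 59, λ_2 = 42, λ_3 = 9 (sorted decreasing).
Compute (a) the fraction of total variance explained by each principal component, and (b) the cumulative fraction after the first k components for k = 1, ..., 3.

Step 1 — total variance = trace(Sigma) = Σ λ_i = 59 + 42 + 9 = 110.

Step 2 — fraction explained by component i = λ_i / Σ λ:
  PC1: 59/110 = 0.5364
  PC2: 42/110 = 0.3818
  PC3: 9/110 = 0.0818

Step 3 — cumulative fraction after k components = (λ_1 + ... + λ_k) / Σ λ:
  k = 1: 59/110 = 0.5364
  k = 2: (59 + 42)/110 = 101/110 = 0.9182
  k = 3: (59 + 42 + 9)/110 = 110/110 = 1

Summary (fraction, with percent):

explained: PC1 0.5364 (53.64%), PC2 0.3818 (38.18%), PC3 0.0818 (8.18%);  cumulative: 0.5364, 0.9182, 1


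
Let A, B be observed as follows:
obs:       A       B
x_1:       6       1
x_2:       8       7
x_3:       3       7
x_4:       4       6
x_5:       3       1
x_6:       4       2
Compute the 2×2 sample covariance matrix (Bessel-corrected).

Step 1 — column means:
  mean(A) = (6 + 8 + 3 + 4 + 3 + 4) / 6 = 28/6 = 4.6667
  mean(B) = (1 + 7 + 7 + 6 + 1 + 2) / 6 = 24/6 = 4

Step 2 — sample covariance S[i,j] = (1/(n-1)) · Σ_k (x_{k,i} - mean_i) · (x_{k,j} - mean_j), with n-1 = 5.
  S[A,A] = ((1.3333)·(1.3333) + (3.3333)·(3.3333) + (-1.6667)·(-1.6667) + (-0.6667)·(-0.6667) + (-1.6667)·(-1.6667) + (-0.6667)·(-0.6667)) / 5 = 19.3333/5 = 3.8667
  S[A,B] = ((1.3333)·(-3) + (3.3333)·(3) + (-1.6667)·(3) + (-0.6667)·(2) + (-1.6667)·(-3) + (-0.6667)·(-2)) / 5 = 6/5 = 1.2
  S[B,B] = ((-3)·(-3) + (3)·(3) + (3)·(3) + (2)·(2) + (-3)·(-3) + (-2)·(-2)) / 5 = 44/5 = 8.8

S is symmetric (S[j,i] = S[i,j]). Assembling:

S = [[3.8667, 1.2],
 [1.2, 8.8]]


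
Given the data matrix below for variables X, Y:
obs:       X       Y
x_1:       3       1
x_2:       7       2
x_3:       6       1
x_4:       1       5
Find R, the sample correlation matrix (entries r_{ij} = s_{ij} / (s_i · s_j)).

Step 1 — column means:
  mean(X) = (3 + 7 + 6 + 1) / 4 = 17/4 = 4.25
  mean(Y) = (1 + 2 + 1 + 5) / 4 = 9/4 = 2.25

Step 2 — sample variances and covariances s[i,j] = (1/(n-1)) · Σ_k (x_{k,i} - mean_i) · (x_{k,j} - mean_j), with n-1 = 3:
  s[X,X] = ((-1.25)·(-1.25) + (2.75)·(2.75) + (1.75)·(1.75) + (-3.25)·(-3.25)) / 3 = 22.75/3 = 7.5833
  s[X,Y] = ((-1.25)·(-1.25) + (2.75)·(-0.25) + (1.75)·(-1.25) + (-3.25)·(2.75)) / 3 = -10.25/3 = -3.4167
  s[Y,Y] = ((-1.25)·(-1.25) + (-0.25)·(-0.25) + (-1.25)·(-1.25) + (2.75)·(2.75)) / 3 = 10.75/3 = 3.5833
  Sample standard deviations s_i = √(s[i,i]):
  s(X) = √(7.5833) = 2.7538
  s(Y) = √(3.5833) = 1.893

Step 3 — r_{ij} = s_{ij} / (s_i · s_j):
  r[X,X] = 1 (diagonal).
  r[X,Y] = -3.4167 / (2.7538 · 1.893) = -3.4167 / 5.2128 = -0.6554
  r[Y,Y] = 1 (diagonal).

R is symmetric with unit diagonal. Assembling:

R = [[1, -0.6554],
 [-0.6554, 1]]


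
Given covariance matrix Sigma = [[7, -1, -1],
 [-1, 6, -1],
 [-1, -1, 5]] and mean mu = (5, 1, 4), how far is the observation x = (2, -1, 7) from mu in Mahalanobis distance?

Step 1 — centre the observation: (x - mu) = (-3, -2, 3).

Step 2 — invert Sigma (cofactor / det for 3×3, or solve directly):
  Sigma^{-1} = [[0.1526, 0.0316, 0.0368],
 [0.0316, 0.1789, 0.0421],
 [0.0368, 0.0421, 0.2158]].

Step 3 — form the quadratic (x - mu)^T · Sigma^{-1} · (x - mu):
  Sigma^{-1} · (x - mu) = (-0.4105, -0.3263, 0.4526).
  (x - mu)^T · [Sigma^{-1} · (x - mu)] = (-3)·(-0.4105) + (-2)·(-0.3263) + (3)·(0.4526) = 3.2421.

Step 4 — take square root: d = √(3.2421) ≈ 1.8006.

d(x, mu) = √(3.2421) ≈ 1.8006


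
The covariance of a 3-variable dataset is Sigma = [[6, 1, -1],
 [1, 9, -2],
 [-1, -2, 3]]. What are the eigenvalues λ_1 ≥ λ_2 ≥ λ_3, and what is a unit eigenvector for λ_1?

Step 1 — characteristic polynomial p(λ) = det(λI - Sigma) = λ³ - tr·λ² + c_1·λ - det, where tr = trace, c_1 = sum of the principal 2×2 minors, det = det(Sigma):
  tr = 6 + 9 + 3 = 18,
  c_1 = (6·9 - (1)²) + (6·3 - (-1)²) + (9·3 - (-2)²) = 53 + 17 + 23 = 93,
  det = 6·(9·3 - (-2)²) - (1)·((1)·3 - (-2)·(-1)) + (-1)·((1)·(-2) - 9·(-1)) = 6·(23) - (1)·(1) + (-1)·(7) = 130.
  So p(λ) = λ³ - 18λ² + 93λ - 130.
Step 2 — look for an integer root (rational root theorem: any rational root is an integer divisor of 130). Testing λ = 10:
  p(10) = 1000 - 1800 + 930 - 130 = 0  ✓
  Dividing out (λ - 10): p(λ) = (λ - 10)(λ² - 8λ + 13).
Step 3 — remaining eigenvalues from the quadratic λ² - 8λ + 13 = 0:
  Δ = 8² - 4·13 = 64 - 52 = 12,  λ = (8 ± √12)/2 = (8 ± 3.4641)/2 ≈ 5.7321 or 2.2679.
  Sorted: λ_1 = 10,  λ_2 = 5.7321,  λ_3 = 2.2679  (check: sum = 18 = tr ✓).

Step 4 — unit eigenvector for λ_1 = 10: v spans the null space of (Sigma - λ_1 I), whose rows are
  r_1 = (-4, 1, -1),  r_2 = (1, -1, -2),  r_3 = (-1, -2, -7).
  v is orthogonal to every row, so take v ∝ r_1 × r_2 = ((1)·(-2) - (-1)·(-1), (-1)·(1) - (-4)·(-2), (-4)·(-1) - (1)·(1)) = (-3, -9, 3).
  Rescale (divide by 3; multiply by -1 so the first nonzero entry is positive): u = (1, 3, -1).
  ||u|| = √((1)² + (3)² + (-1)²) = √(11) ≈ 3.3166,  v_1 = u/||u|| ≈ (0.3015, 0.9045, -0.3015) (||v_1|| = 1).

λ_1 = 10,  λ_2 = 5.7321,  λ_3 = 2.2679;  v_1 ≈ (0.3015, 0.9045, -0.3015)


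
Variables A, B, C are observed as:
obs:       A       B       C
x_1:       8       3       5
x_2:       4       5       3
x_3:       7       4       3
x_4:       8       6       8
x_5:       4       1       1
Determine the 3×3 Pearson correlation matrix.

Step 1 — column means:
  mean(A) = (8 + 4 + 7 + 8 + 4) / 5 = 31/5 = 6.2
  mean(B) = (3 + 5 + 4 + 6 + 1) / 5 = 19/5 = 3.8
  mean(C) = (5 + 3 + 3 + 8 + 1) / 5 = 20/5 = 4

Step 2 — sample variances and covariances s[i,j] = (1/(n-1)) · Σ_k (x_{k,i} - mean_i) · (x_{k,j} - mean_j), with n-1 = 4:
  s[A,A] = ((1.8)·(1.8) + (-2.2)·(-2.2) + (0.8)·(0.8) + (1.8)·(1.8) + (-2.2)·(-2.2)) / 4 = 16.8/4 = 4.2
  s[A,B] = ((1.8)·(-0.8) + (-2.2)·(1.2) + (0.8)·(0.2) + (1.8)·(2.2) + (-2.2)·(-2.8)) / 4 = 6.2/4 = 1.55
  s[A,C] = ((1.8)·(1) + (-2.2)·(-1) + (0.8)·(-1) + (1.8)·(4) + (-2.2)·(-3)) / 4 = 17/4 = 4.25
  s[B,B] = ((-0.8)·(-0.8) + (1.2)·(1.2) + (0.2)·(0.2) + (2.2)·(2.2) + (-2.8)·(-2.8)) / 4 = 14.8/4 = 3.7
  s[B,C] = ((-0.8)·(1) + (1.2)·(-1) + (0.2)·(-1) + (2.2)·(4) + (-2.8)·(-3)) / 4 = 15/4 = 3.75
  s[C,C] = ((1)·(1) + (-1)·(-1) + (-1)·(-1) + (4)·(4) + (-3)·(-3)) / 4 = 28/4 = 7
  Sample standard deviations s_i = √(s[i,i]):
  s(A) = √(4.2) = 2.0494
  s(B) = √(3.7) = 1.9235
  s(C) = √(7) = 2.6458

Step 3 — r_{ij} = s_{ij} / (s_i · s_j):
  r[A,A] = 1 (diagonal).
  r[A,B] = 1.55 / (2.0494 · 1.9235) = 1.55 / 3.9421 = 0.3932
  r[A,C] = 4.25 / (2.0494 · 2.6458) = 4.25 / 5.4222 = 0.7838
  r[B,B] = 1 (diagonal).
  r[B,C] = 3.75 / (1.9235 · 2.6458) = 3.75 / 5.0892 = 0.7369
  r[C,C] = 1 (diagonal).

R is symmetric with unit diagonal. Assembling:

R = [[1, 0.3932, 0.7838],
 [0.3932, 1, 0.7369],
 [0.7838, 0.7369, 1]]


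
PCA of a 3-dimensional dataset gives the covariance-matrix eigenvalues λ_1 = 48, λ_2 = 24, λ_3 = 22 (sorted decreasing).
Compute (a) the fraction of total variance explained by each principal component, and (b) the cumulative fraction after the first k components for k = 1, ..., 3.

Step 1 — total variance = trace(Sigma) = Σ λ_i = 48 + 24 + 22 = 94.

Step 2 — fraction explained by component i = λ_i / Σ λ:
  PC1: 48/94 = 0.5106
  PC2: 24/94 = 0.2553
  PC3: 22/94 = 0.234

Step 3 — cumulative fraction after k components = (λ_1 + ... + λ_k) / Σ λ:
  k = 1: 48/94 = 0.5106
  k = 2: (48 + 24)/94 = 72/94 = 0.766
  k = 3: (48 + 24 + 22)/94 = 94/94 = 1

Summary (fraction, with percent):

explained: PC1 0.5106 (51.06%), PC2 0.2553 (25.53%), PC3 0.234 (23.4%);  cumulative: 0.5106, 0.766, 1


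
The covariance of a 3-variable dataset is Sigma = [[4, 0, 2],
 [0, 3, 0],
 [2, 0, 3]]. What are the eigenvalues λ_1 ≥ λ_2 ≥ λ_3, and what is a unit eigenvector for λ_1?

Step 1 — characteristic polynomial p(λ) = det(λI - Sigma) = λ³ - tr·λ² + c_1·λ - det, where tr = trace, c_1 = sum of the principal 2×2 minors, det = det(Sigma):
  tr = 4 + 3 + 3 = 10,
  c_1 = (4·3 - (0)²) + (4·3 - (2)²) + (3·3 - (0)²) = 12 + 8 + 9 = 29,
  det = 4·(3·3 - (0)²) - (0)·((0)·3 - (0)·(2)) + (2)·((0)·(0) - 3·(2)) = 4·(9) - (0)·(0) + (2)·(-6) = 24.
  So p(λ) = λ³ - 10λ² + 29λ - 24.
Step 2 — look for an integer root (rational root theorem: any rational root is an integer divisor of 24). Testing λ = 3:
  p(3) = 27 - 90 + 87 - 24 = 0  ✓
  Dividing out (λ - 3): p(λ) = (λ - 3)(λ² - 7λ + 8).
Step 3 — remaining eigenvalues from the quadratic λ² - 7λ + 8 = 0:
  Δ = 7² - 4·8 = 49 - 32 = 17,  λ = (7 ± √17)/2 = (7 ± 4.1231)/2 ≈ 5.5616 or 1.4384.
  Sorted: λ_1 = 5.5616,  λ_2 = 3,  λ_3 = 1.4384  (check: sum = 10 = tr ✓).

Step 4 — unit eigenvector for λ_1 ≈ 5.5616: v spans the null space of (Sigma - λ_1 I), whose rows are
  r_1 = (-1.5616, 0, 2),  r_2 = (0, -2.5616, 0),  r_3 = (2, 0, -2.5616).
  v is orthogonal to every row, so take v ∝ r_1 × r_2 = ((0)·(0) - (2)·(-2.5616), (2)·(0) - (-1.5616)·(0), (-1.5616)·(-2.5616) - (0)·(0)) ≈ (5.1231, 0, 4).
  Let u = (5.1231, 0, 4).
  ||u|| = √((5.1231)² + (0)² + (4)²) = √(42.2462) ≈ 6.4997,  v_1 = u/||u|| ≈ (0.7882, 0, 0.6154) (||v_1|| = 1).

λ_1 = 5.5616,  λ_2 = 3,  λ_3 = 1.4384;  v_1 ≈ (0.7882, 0, 0.6154)


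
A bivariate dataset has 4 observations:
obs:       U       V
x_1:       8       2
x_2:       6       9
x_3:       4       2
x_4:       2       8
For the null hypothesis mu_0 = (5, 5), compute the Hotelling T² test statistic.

Step 1 — sample mean vector:
  mean(U) = (8 + 6 + 4 + 2) / 4 = 20/4 = 5
  mean(V) = (2 + 9 + 2 + 8) / 4 = 21/4 = 5.25
  x̄ = (5, 5.25),  deviation x̄ - mu_0 = (5, 5.25) - (5, 5) = (0, 0.25).

Step 2 — sample covariance matrix, S[i,j] = (1/(n-1)) · Σ_k (x_{k,i} - mean_i) · (x_{k,j} - mean_j), divisor n-1 = 3:
  S[U,U] = ((3)·(3) + (1)·(1) + (-1)·(-1) + (-3)·(-3)) / 3 = 20/3 = 6.6667
  S[U,V] = ((3)·(-3.25) + (1)·(3.75) + (-1)·(-3.25) + (-3)·(2.75)) / 3 = -11/3 = -3.6667
  S[V,V] = ((-3.25)·(-3.25) + (3.75)·(3.75) + (-3.25)·(-3.25) + (2.75)·(2.75)) / 3 = 42.75/3 = 14.25
  S = [[6.6667, -3.6667],
 [-3.6667, 14.25]].

Step 3 — invert S. det(S) = 6.6667·14.25 - (-3.6667)² = 81.5556.
  S^{-1} = (1/det) · [[d, -b], [-b, a]] = [[0.1747, 0.045],
 [0.045, 0.0817]].

Step 4 — quadratic form (x̄ - mu_0)^T · S^{-1} · (x̄ - mu_0):
  S^{-1} · (x̄ - mu_0) = (0.0112, 0.0204),
  (x̄ - mu_0)^T · [...] = (0)·(0.0112) + (0.25)·(0.0204) = 0.0051.

Step 5 — scale by n: T² = 4 · 0.0051 = 0.0204.

T² ≈ 0.0204


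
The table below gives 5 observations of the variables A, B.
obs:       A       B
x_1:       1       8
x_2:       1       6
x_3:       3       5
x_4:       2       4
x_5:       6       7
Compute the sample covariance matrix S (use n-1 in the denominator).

Step 1 — column means:
  mean(A) = (1 + 1 + 3 + 2 + 6) / 5 = 13/5 = 2.6
  mean(B) = (8 + 6 + 5 + 4 + 7) / 5 = 30/5 = 6

Step 2 — sample covariance S[i,j] = (1/(n-1)) · Σ_k (x_{k,i} - mean_i) · (x_{k,j} - mean_j), with n-1 = 4.
  S[A,A] = ((-1.6)·(-1.6) + (-1.6)·(-1.6) + (0.4)·(0.4) + (-0.6)·(-0.6) + (3.4)·(3.4)) / 4 = 17.2/4 = 4.3
  S[A,B] = ((-1.6)·(2) + (-1.6)·(0) + (0.4)·(-1) + (-0.6)·(-2) + (3.4)·(1)) / 4 = 1/4 = 0.25
  S[B,B] = ((2)·(2) + (0)·(0) + (-1)·(-1) + (-2)·(-2) + (1)·(1)) / 4 = 10/4 = 2.5

S is symmetric (S[j,i] = S[i,j]). Assembling:

S = [[4.3, 0.25],
 [0.25, 2.5]]


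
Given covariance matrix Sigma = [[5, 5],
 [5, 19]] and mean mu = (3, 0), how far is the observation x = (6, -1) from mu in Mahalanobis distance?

Step 1 — centre the observation: (x - mu) = (3, -1).

Step 2 — invert Sigma. det(Sigma) = 5·19 - (5)² = 70.
  Sigma^{-1} = (1/det) · [[d, -b], [-b, a]] = [[0.2714, -0.0714],
 [-0.0714, 0.0714]].

Step 3 — form the quadratic (x - mu)^T · Sigma^{-1} · (x - mu):
  Sigma^{-1} · (x - mu) = (0.8857, -0.2857).
  (x - mu)^T · [Sigma^{-1} · (x - mu)] = (3)·(0.8857) + (-1)·(-0.2857) = 2.9429.

Step 4 — take square root: d = √(2.9429) ≈ 1.7155.

d(x, mu) = √(2.9429) ≈ 1.7155


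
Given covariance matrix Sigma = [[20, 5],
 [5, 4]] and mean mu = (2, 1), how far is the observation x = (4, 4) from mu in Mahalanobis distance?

Step 1 — centre the observation: (x - mu) = (2, 3).

Step 2 — invert Sigma. det(Sigma) = 20·4 - (5)² = 55.
  Sigma^{-1} = (1/det) · [[d, -b], [-b, a]] = [[0.0727, -0.0909],
 [-0.0909, 0.3636]].

Step 3 — form the quadratic (x - mu)^T · Sigma^{-1} · (x - mu):
  Sigma^{-1} · (x - mu) = (-0.1273, 0.9091).
  (x - mu)^T · [Sigma^{-1} · (x - mu)] = (2)·(-0.1273) + (3)·(0.9091) = 2.4727.

Step 4 — take square root: d = √(2.4727) ≈ 1.5725.

d(x, mu) = √(2.4727) ≈ 1.5725


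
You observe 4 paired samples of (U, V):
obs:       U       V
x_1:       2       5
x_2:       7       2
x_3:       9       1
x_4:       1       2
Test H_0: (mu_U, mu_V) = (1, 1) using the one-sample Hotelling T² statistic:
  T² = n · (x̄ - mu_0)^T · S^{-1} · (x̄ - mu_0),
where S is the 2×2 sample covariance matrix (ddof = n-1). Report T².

Step 1 — sample mean vector:
  mean(U) = (2 + 7 + 9 + 1) / 4 = 19/4 = 4.75
  mean(V) = (5 + 2 + 1 + 2) / 4 = 10/4 = 2.5
  x̄ = (4.75, 2.5),  deviation x̄ - mu_0 = (4.75, 2.5) - (1, 1) = (3.75, 1.5).

Step 2 — sample covariance matrix, S[i,j] = (1/(n-1)) · Σ_k (x_{k,i} - mean_i) · (x_{k,j} - mean_j), divisor n-1 = 3:
  S[U,U] = ((-2.75)·(-2.75) + (2.25)·(2.25) + (4.25)·(4.25) + (-3.75)·(-3.75)) / 3 = 44.75/3 = 14.9167
  S[U,V] = ((-2.75)·(2.5) + (2.25)·(-0.5) + (4.25)·(-1.5) + (-3.75)·(-0.5)) / 3 = -12.5/3 = -4.1667
  S[V,V] = ((2.5)·(2.5) + (-0.5)·(-0.5) + (-1.5)·(-1.5) + (-0.5)·(-0.5)) / 3 = 9/3 = 3
  S = [[14.9167, -4.1667],
 [-4.1667, 3]].

Step 3 — invert S. det(S) = 14.9167·3 - (-4.1667)² = 27.3889.
  S^{-1} = (1/det) · [[d, -b], [-b, a]] = [[0.1095, 0.1521],
 [0.1521, 0.5446]].

Step 4 — quadratic form (x̄ - mu_0)^T · S^{-1} · (x̄ - mu_0):
  S^{-1} · (x̄ - mu_0) = (0.6389, 1.3874),
  (x̄ - mu_0)^T · [...] = (3.75)·(0.6389) + (1.5)·(1.3874) = 4.4772.

Step 5 — scale by n: T² = 4 · 4.4772 = 17.9087.

T² ≈ 17.9087


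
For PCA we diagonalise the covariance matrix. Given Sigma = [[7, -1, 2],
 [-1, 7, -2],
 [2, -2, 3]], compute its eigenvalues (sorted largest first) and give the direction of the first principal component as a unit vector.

Step 1 — characteristic polynomial p(λ) = det(λI - Sigma) = λ³ - tr·λ² + c_1·λ - det, where tr = trace, c_1 = sum of the principal 2×2 minors, det = det(Sigma):
  tr = 7 + 7 + 3 = 17,
  c_1 = (7·7 - (-1)²) + (7·3 - (2)²) + (7·3 - (-2)²) = 48 + 17 + 17 = 82,
  det = 7·(7·3 - (-2)²) - (-1)·((-1)·3 - (-2)·(2)) + (2)·((-1)·(-2) - 7·(2)) = 7·(17) - (-1)·(1) + (2)·(-12) = 96.
  So p(λ) = λ³ - 17λ² + 82λ - 96.
Step 2 — look for an integer root (rational root theorem: any rational root is an integer divisor of 96). Testing λ = 6:
  p(6) = 216 - 612 + 492 - 96 = 0  ✓
  Dividing out (λ - 6): p(λ) = (λ - 6)(λ² - 11λ + 16).
Step 3 — remaining eigenvalues from the quadratic λ² - 11λ + 16 = 0:
  Δ = 11² - 4·16 = 121 - 64 = 57,  λ = (11 ± √57)/2 = (11 ± 7.5498)/2 ≈ 9.2749 or 1.7251.
  Sorted: λ_1 = 9.2749,  λ_2 = 6,  λ_3 = 1.7251  (check: sum = 17 = tr ✓).

Step 4 — unit eigenvector for λ_1 ≈ 9.2749: v spans the null space of (Sigma - λ_1 I), whose rows are
  r_1 = (-2.2749, -1, 2),  r_2 = (-1, -2.2749, -2),  r_3 = (2, -2, -6.2749).
  v is orthogonal to every row, so take v ∝ r_1 × r_2 = ((-1)·(-2) - (2)·(-2.2749), (2)·(-1) - (-2.2749)·(-2), (-2.2749)·(-2.2749) - (-1)·(-1)) ≈ (6.5498, -6.5498, 4.1752).
  Let u = (6.5498, -6.5498, 4.1752).
  ||u|| = √((6.5498)² + (-6.5498)² + (4.1752)²) = √(103.2334) ≈ 10.1604,  v_1 = u/||u|| ≈ (0.6446, -0.6446, 0.4109) (||v_1|| = 1).

λ_1 = 9.2749,  λ_2 = 6,  λ_3 = 1.7251;  v_1 ≈ (0.6446, -0.6446, 0.4109)


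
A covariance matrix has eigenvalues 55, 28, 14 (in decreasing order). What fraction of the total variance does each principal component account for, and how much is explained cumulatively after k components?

Step 1 — total variance = trace(Sigma) = Σ λ_i = 55 + 28 + 14 = 97.

Step 2 — fraction explained by component i = λ_i / Σ λ:
  PC1: 55/97 = 0.567
  PC2: 28/97 = 0.2887
  PC3: 14/97 = 0.1443

Step 3 — cumulative fraction after k components = (λ_1 + ... + λ_k) / Σ λ:
  k = 1: 55/97 = 0.567
  k = 2: (55 + 28)/97 = 83/97 = 0.8557
  k = 3: (55 + 28 + 14)/97 = 97/97 = 1

Summary (fraction, with percent):

explained: PC1 0.567 (56.7%), PC2 0.2887 (28.87%), PC3 0.1443 (14.43%);  cumulative: 0.567, 0.8557, 1


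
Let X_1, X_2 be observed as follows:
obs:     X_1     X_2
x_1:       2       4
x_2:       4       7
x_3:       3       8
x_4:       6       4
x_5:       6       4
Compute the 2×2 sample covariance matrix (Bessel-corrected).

Step 1 — column means:
  mean(X_1) = (2 + 4 + 3 + 6 + 6) / 5 = 21/5 = 4.2
  mean(X_2) = (4 + 7 + 8 + 4 + 4) / 5 = 27/5 = 5.4

Step 2 — sample covariance S[i,j] = (1/(n-1)) · Σ_k (x_{k,i} - mean_i) · (x_{k,j} - mean_j), with n-1 = 4.
  S[X_1,X_1] = ((-2.2)·(-2.2) + (-0.2)·(-0.2) + (-1.2)·(-1.2) + (1.8)·(1.8) + (1.8)·(1.8)) / 4 = 12.8/4 = 3.2
  S[X_1,X_2] = ((-2.2)·(-1.4) + (-0.2)·(1.6) + (-1.2)·(2.6) + (1.8)·(-1.4) + (1.8)·(-1.4)) / 4 = -5.4/4 = -1.35
  S[X_2,X_2] = ((-1.4)·(-1.4) + (1.6)·(1.6) + (2.6)·(2.6) + (-1.4)·(-1.4) + (-1.4)·(-1.4)) / 4 = 15.2/4 = 3.8

S is symmetric (S[j,i] = S[i,j]). Assembling:

S = [[3.2, -1.35],
 [-1.35, 3.8]]


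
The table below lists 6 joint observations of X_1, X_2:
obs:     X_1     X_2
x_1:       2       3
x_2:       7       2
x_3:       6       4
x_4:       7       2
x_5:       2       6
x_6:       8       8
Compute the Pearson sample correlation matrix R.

Step 1 — column means:
  mean(X_1) = (2 + 7 + 6 + 7 + 2 + 8) / 6 = 32/6 = 5.3333
  mean(X_2) = (3 + 2 + 4 + 2 + 6 + 8) / 6 = 25/6 = 4.1667

Step 2 — sample variances and covariances s[i,j] = (1/(n-1)) · Σ_k (x_{k,i} - mean_i) · (x_{k,j} - mean_j), with n-1 = 5:
  s[X_1,X_1] = ((-3.3333)·(-3.3333) + (1.6667)·(1.6667) + (0.6667)·(0.6667) + (1.6667)·(1.6667) + (-3.3333)·(-3.3333) + (2.6667)·(2.6667)) / 5 = 35.3333/5 = 7.0667
  s[X_1,X_2] = ((-3.3333)·(-1.1667) + (1.6667)·(-2.1667) + (0.6667)·(-0.1667) + (1.6667)·(-2.1667) + (-3.3333)·(1.8333) + (2.6667)·(3.8333)) / 5 = 0.6667/5 = 0.1333
  s[X_2,X_2] = ((-1.1667)·(-1.1667) + (-2.1667)·(-2.1667) + (-0.1667)·(-0.1667) + (-2.1667)·(-2.1667) + (1.8333)·(1.8333) + (3.8333)·(3.8333)) / 5 = 28.8333/5 = 5.7667
  Sample standard deviations s_i = √(s[i,i]):
  s(X_1) = √(7.0667) = 2.6583
  s(X_2) = √(5.7667) = 2.4014

Step 3 — r_{ij} = s_{ij} / (s_i · s_j):
  r[X_1,X_1] = 1 (diagonal).
  r[X_1,X_2] = 0.1333 / (2.6583 · 2.4014) = 0.1333 / 6.3837 = 0.0209
  r[X_2,X_2] = 1 (diagonal).

R is symmetric with unit diagonal. Assembling:

R = [[1, 0.0209],
 [0.0209, 1]]


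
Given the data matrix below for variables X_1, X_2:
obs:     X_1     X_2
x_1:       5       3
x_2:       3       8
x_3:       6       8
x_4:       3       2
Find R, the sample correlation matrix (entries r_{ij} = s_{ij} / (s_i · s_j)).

Step 1 — column means:
  mean(X_1) = (5 + 3 + 6 + 3) / 4 = 17/4 = 4.25
  mean(X_2) = (3 + 8 + 8 + 2) / 4 = 21/4 = 5.25

Step 2 — sample variances and covariances s[i,j] = (1/(n-1)) · Σ_k (x_{k,i} - mean_i) · (x_{k,j} - mean_j), with n-1 = 3:
  s[X_1,X_1] = ((0.75)·(0.75) + (-1.25)·(-1.25) + (1.75)·(1.75) + (-1.25)·(-1.25)) / 3 = 6.75/3 = 2.25
  s[X_1,X_2] = ((0.75)·(-2.25) + (-1.25)·(2.75) + (1.75)·(2.75) + (-1.25)·(-3.25)) / 3 = 3.75/3 = 1.25
  s[X_2,X_2] = ((-2.25)·(-2.25) + (2.75)·(2.75) + (2.75)·(2.75) + (-3.25)·(-3.25)) / 3 = 30.75/3 = 10.25
  Sample standard deviations s_i = √(s[i,i]):
  s(X_1) = √(2.25) = 1.5
  s(X_2) = √(10.25) = 3.2016

Step 3 — r_{ij} = s_{ij} / (s_i · s_j):
  r[X_1,X_1] = 1 (diagonal).
  r[X_1,X_2] = 1.25 / (1.5 · 3.2016) = 1.25 / 4.8023 = 0.2603
  r[X_2,X_2] = 1 (diagonal).

R is symmetric with unit diagonal. Assembling:

R = [[1, 0.2603],
 [0.2603, 1]]
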